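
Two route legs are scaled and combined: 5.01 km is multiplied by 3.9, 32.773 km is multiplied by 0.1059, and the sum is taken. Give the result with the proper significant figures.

5.01 × 3.9 = 19.539 → 2.0 × 10^1 km (2 s.f., last digit at the 10^0 place).
32.773 × 0.1059 = 3.4706607 → 3.471 km (4 s.f., last digit at the 10^-3 place).
Sum: 23.0096607 km; keep the coarser place, 10^0.
Result: 23 km.

23 km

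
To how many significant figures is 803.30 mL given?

5

803.30: trailing zeros after a decimal point are significant; zeros between nonzero digits are significant.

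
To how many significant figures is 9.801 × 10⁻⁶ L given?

9.801 × 10⁻⁶: in scientific notation every digit of the coefficient is significant.

4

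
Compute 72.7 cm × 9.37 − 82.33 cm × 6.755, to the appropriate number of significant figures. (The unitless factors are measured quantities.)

72.7 × 9.37 = 681.199 → 6.81 × 10² cm (3 s.f., last digit at the 10^0 place).
82.33 × 6.755 = 556.13915 → 556.1 cm (4 s.f., last digit at the 10^-1 place).
Difference: 125.05985 cm; keep the coarser place, 10^0.
Result: 125 cm.

125 cm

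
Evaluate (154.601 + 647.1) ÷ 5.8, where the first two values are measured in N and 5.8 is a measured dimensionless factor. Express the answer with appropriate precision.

154.601 N + 647.1 N = 801.701 N; the sum is limited to 1 decimal place (4 s.f.).
Carrying full precision, 801.701 ÷ 5.8 = 138.224310345… N; 5.8 has 2 s.f., so the result keeps min(4, 2) = 2 s.f.
Rounded to 2 significant figures: 1.4 × 10^2 N.

1.4 × 10^2 N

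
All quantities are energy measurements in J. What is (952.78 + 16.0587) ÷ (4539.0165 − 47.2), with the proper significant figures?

0.21569

952.78 + 16.0587 = 968.8387, limited to 2 d.p. → 5 s.f.; 4539.0165 − 47.2 = 4491.8165, limited to 1 d.p. → 5 s.f.
Carrying full precision, 968.8387 ÷ 4491.8165 = 0.21568973265…; keep min(5, 5) = 5 s.f.
Rounded to 5 significant figures: 0.21569.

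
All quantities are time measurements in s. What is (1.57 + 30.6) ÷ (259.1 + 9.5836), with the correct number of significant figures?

1.57 + 30.6 = 32.17, limited to 1 d.p. → 3 s.f.; 259.1 + 9.5836 = 268.6836, limited to 1 d.p. → 4 s.f.
Carrying full precision, 32.17 ÷ 268.6836 = 0.119731907716…; keep min(3, 4) = 3 s.f.
Rounded to 3 significant figures: 0.120.

0.120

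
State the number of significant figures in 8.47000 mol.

6

8.47000: trailing zeros after a decimal point are significant.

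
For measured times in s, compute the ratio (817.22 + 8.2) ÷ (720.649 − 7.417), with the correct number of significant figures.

817.22 + 8.2 = 825.42, limited to 1 d.p. → 4 s.f.; 720.649 − 7.417 = 713.232, limited to 3 d.p. → 6 s.f.
Carrying full precision, 825.42 ÷ 713.232 = 1.15729524194…; keep min(4, 6) = 4 s.f.
Rounded to 4 significant figures: 1.157.

1.157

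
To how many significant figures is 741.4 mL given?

4

741.4: every digit is nonzero and significant.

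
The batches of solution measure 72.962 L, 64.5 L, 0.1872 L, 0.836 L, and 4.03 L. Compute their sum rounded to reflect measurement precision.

142.5 L

72.962 L + 64.5 L + 0.1872 L + 0.836 L + 4.03 L = 142.5152 L.
Addition/subtraction keeps the fewest decimal places: 72.962 → 3 decimal places, 64.5 → 1 decimal place, 0.1872 → 4 decimal places, 0.836 → 3 decimal places, 4.03 → 2 decimal places; limit is 1.
Rounded to 1 decimal place: 142.5 L.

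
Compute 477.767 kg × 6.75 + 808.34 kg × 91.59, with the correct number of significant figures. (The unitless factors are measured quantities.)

477.767 × 6.75 = 3224.92725 → 3.22 × 10³ kg (3 s.f., last digit at the 10^1 place).
808.34 × 91.59 = 74035.8606 → 7.404 × 10⁴ kg (4 s.f., last digit at the 10^1 place).
Sum: 77260.78785 kg; keep the coarser place, 10^1.
Result: 7.726 × 10⁴ kg.

7.726 × 10⁴ kg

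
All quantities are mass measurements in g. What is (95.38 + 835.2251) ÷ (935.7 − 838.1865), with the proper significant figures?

9.54

95.38 + 835.2251 = 930.6051, limited to 2 d.p. → 5 s.f.; 935.7 − 838.1865 = 97.5135, limited to 1 d.p. → 3 s.f.
Carrying full precision, 930.6051 ÷ 97.5135 = 9.5433463059…; keep min(5, 3) = 3 s.f.
Rounded to 3 significant figures: 9.54.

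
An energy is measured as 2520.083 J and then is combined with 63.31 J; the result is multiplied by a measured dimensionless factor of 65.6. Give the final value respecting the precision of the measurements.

1.69 × 10⁵ J

2520.083 J + 63.31 J = 2583.393 J; the sum is limited to 2 decimal places (6 s.f.).
Carrying full precision, 2583.393 × 65.6 = 169470.5808 J; 65.6 has 3 s.f., so the result keeps min(6, 3) = 3 s.f.
Rounded to 3 significant figures: 1.69 × 10⁵ J.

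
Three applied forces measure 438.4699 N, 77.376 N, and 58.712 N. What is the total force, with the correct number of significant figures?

574.558 N

438.4699 N + 77.376 N + 58.712 N = 574.5579 N.
Addition/subtraction keeps the fewest decimal places: 438.4699 → 4 decimal places, 77.376 → 3 decimal places, 58.712 → 3 decimal places; limit is 3.
Rounded to 3 decimal places: 574.558 N.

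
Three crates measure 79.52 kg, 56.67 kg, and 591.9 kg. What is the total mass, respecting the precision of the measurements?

79.52 kg + 56.67 kg + 591.9 kg = 728.09 kg.
Addition/subtraction keeps the fewest decimal places: 79.52 → 2 decimal places, 56.67 → 2 decimal places, 591.9 → 1 decimal place; limit is 1.
Rounded to 1 decimal place: 728.1 kg.

728.1 kg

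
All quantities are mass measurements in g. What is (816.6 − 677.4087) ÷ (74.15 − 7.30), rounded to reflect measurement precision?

816.6 − 677.4087 = 139.1913, limited to 1 d.p. → 4 s.f.; 74.15 − 7.30 = 66.85, limited to 2 d.p. → 4 s.f.
Carrying full precision, 139.1913 ÷ 66.85 = 2.08214360509…; keep min(4, 4) = 4 s.f.
Rounded to 4 significant figures: 2.082.

2.082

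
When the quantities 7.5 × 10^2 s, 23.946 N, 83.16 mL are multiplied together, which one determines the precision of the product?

7.5 × 10^2 s → 2 s.f.; 23.946 N → 5 s.f.; 83.16 mL → 4 s.f.
The fewest is 2 significant figures, from 7.5 × 10^2 s.

7.5 × 10^2 s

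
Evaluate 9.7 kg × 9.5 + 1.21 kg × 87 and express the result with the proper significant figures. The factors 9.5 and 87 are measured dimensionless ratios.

2.0 × 10² kg

9.7 × 9.5 = 92.15 → 92 kg (2 s.f., last digit at the 10^0 place).
1.21 × 87 = 105.27 → 1.1 × 10² kg (2 s.f., last digit at the 10^1 place).
Sum: 197.42 kg; keep the coarser place, 10^1.
Result: 2.0 × 10² kg.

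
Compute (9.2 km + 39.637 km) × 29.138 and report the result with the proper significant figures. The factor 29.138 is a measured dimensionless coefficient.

1.42 × 10^3 km

9.2 km + 39.637 km = 48.837 km; the sum is limited to 1 decimal place (3 s.f.).
Carrying full precision, 48.837 × 29.138 = 1423.012506 km; 29.138 has 5 s.f., so the result keeps min(3, 5) = 3 s.f.
Rounded to 3 significant figures: 1.42 × 10^3 km.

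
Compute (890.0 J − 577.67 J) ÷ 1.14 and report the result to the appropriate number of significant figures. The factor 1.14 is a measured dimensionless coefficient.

274 J

890.0 J − 577.67 J = 312.33 J; the difference is limited to 1 decimal place (4 s.f.).
Carrying full precision, 312.33 ÷ 1.14 = 273.973684211… J; 1.14 has 3 s.f., so the result keeps min(4, 3) = 3 s.f.
Rounded to 3 significant figures: 274 J.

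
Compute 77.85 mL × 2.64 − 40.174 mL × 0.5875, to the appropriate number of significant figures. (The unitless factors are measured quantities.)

77.85 × 2.64 = 205.524 → 206 mL (3 s.f., last digit at the 10^0 place).
40.174 × 0.5875 = 23.602225 → 23.60 mL (4 s.f., last digit at the 10^-2 place).
Difference: 181.921775 mL; keep the coarser place, 10^0.
Result: 182 mL.

182 mL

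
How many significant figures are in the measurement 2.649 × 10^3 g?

2.649 × 10^3: in scientific notation every digit of the coefficient is significant.

4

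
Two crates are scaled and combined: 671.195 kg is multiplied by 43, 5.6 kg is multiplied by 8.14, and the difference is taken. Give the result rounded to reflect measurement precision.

671.195 × 43 = 28861.385 → 2.9 × 10⁴ kg (2 s.f., last digit at the 10^3 place).
5.6 × 8.14 = 45.584 → 46 kg (2 s.f., last digit at the 10^0 place).
Difference: 28815.801 kg; keep the coarser place, 10^3.
Result: 2.9 × 10⁴ kg.

2.9 × 10⁴ kg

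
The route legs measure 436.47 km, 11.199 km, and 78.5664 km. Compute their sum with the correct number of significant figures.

436.47 km + 11.199 km + 78.5664 km = 526.2354 km.
Addition/subtraction keeps the fewest decimal places: 436.47 → 2 decimal places, 11.199 → 3 decimal places, 78.5664 → 4 decimal places; limit is 2.
Rounded to 2 decimal places: 5.2624 × 10^2 km.

5.2624 × 10^2 km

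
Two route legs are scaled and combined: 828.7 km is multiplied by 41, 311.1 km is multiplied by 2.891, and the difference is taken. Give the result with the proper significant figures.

3.3 × 10⁴ km

828.7 × 41 = 33976.7 → 3.4 × 10⁴ km (2 s.f., last digit at the 10^3 place).
311.1 × 2.891 = 899.3901 → 899.4 km (4 s.f., last digit at the 10^-1 place).
Difference: 33077.3099 km; keep the coarser place, 10^3.
Result: 3.3 × 10⁴ km.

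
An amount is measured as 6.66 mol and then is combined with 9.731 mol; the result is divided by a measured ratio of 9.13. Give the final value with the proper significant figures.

6.66 mol + 9.731 mol = 16.391 mol; the sum is limited to 2 decimal places (4 s.f.).
Carrying full precision, 16.391 ÷ 9.13 = 1.79529025192… mol; 9.13 has 3 s.f., so the result keeps min(4, 3) = 3 s.f.
Rounded to 3 significant figures: 1.80 mol.

1.80 mol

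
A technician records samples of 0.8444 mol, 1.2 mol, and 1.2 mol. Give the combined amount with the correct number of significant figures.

3.2 mol

0.8444 mol + 1.2 mol + 1.2 mol = 3.2444 mol.
Addition/subtraction keeps the fewest decimal places: 0.8444 → 4 decimal places, 1.2 → 1 decimal place, 1.2 → 1 decimal place; limit is 1.
Rounded to 1 decimal place: 3.2 mol.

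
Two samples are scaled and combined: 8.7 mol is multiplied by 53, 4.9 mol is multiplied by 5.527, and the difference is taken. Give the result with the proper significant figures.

4.3 × 10^2 mol

8.7 × 53 = 461.1 → 4.6 × 10^2 mol (2 s.f., last digit at the 10^1 place).
4.9 × 5.527 = 27.0823 → 27 mol (2 s.f., last digit at the 10^0 place).
Difference: 434.0177 mol; keep the coarser place, 10^1.
Result: 4.3 × 10^2 mol.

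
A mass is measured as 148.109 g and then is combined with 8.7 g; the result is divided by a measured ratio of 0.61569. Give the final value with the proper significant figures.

254.7 g

148.109 g + 8.7 g = 156.809 g; the sum is limited to 1 decimal place (4 s.f.).
Carrying full precision, 156.809 ÷ 0.61569 = 254.688235963… g; 0.61569 has 5 s.f., so the result keeps min(4, 5) = 4 s.f.
Rounded to 4 significant figures: 254.7 g.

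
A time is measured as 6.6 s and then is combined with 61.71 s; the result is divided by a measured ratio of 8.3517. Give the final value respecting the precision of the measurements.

8.18 s

6.6 s + 61.71 s = 68.31 s; the sum is limited to 1 decimal place (3 s.f.).
Carrying full precision, 68.31 ÷ 8.3517 = 8.17917310248… s; 8.3517 has 5 s.f., so the result keeps min(3, 5) = 3 s.f.
Rounded to 3 significant figures: 8.18 s.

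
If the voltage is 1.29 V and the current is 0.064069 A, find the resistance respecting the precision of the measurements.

20.1 Ω

resistance = 1.29 V ÷ 0.064069 A = 20.1345424464… Ω.
1.29 has 3 significant figures; 0.064069 has 5.
Division/multiplication keeps the fewest: 3 significant figures.
Rounded: 20.1 Ω.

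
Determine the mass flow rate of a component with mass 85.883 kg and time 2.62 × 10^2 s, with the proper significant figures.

0.328 kg/s

mass flow rate = 85.883 kg ÷ 2.62 × 10^2 s = 0.327797709924… kg/s.
85.883 has 5 significant figures; 2.62 × 10^2 has 3.
Division/multiplication keeps the fewest: 3 significant figures.
Rounded: 0.328 kg/s.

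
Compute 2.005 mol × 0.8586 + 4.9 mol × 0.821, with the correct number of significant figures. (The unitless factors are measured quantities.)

5.7 mol

2.005 × 0.8586 = 1.721493 → 1.721 mol (4 s.f., last digit at the 10^-3 place).
4.9 × 0.821 = 4.0229 → 4.0 mol (2 s.f., last digit at the 10^-1 place).
Sum: 5.744393 mol; keep the coarser place, 10^-1.
Result: 5.7 mol.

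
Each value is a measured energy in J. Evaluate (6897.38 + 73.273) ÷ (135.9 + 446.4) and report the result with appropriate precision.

11.97

6897.38 + 73.273 = 6970.653, limited to 2 d.p. → 6 s.f.; 135.9 + 446.4 = 582.3, limited to 1 d.p. → 4 s.f.
Carrying full precision, 6970.653 ÷ 582.3 = 11.9708964451…; keep min(6, 4) = 4 s.f.
Rounded to 4 significant figures: 11.97.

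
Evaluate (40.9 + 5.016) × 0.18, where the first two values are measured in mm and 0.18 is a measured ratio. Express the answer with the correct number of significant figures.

8.3 mm

40.9 mm + 5.016 mm = 45.916 mm; the sum is limited to 1 decimal place (3 s.f.).
Carrying full precision, 45.916 × 0.18 = 8.26488 mm; 0.18 has 2 s.f., so the result keeps min(3, 2) = 2 s.f.
Rounded to 2 significant figures: 8.3 mm.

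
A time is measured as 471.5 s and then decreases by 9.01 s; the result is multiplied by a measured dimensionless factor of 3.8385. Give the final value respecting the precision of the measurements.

471.5 s − 9.01 s = 462.49 s; the difference is limited to 1 decimal place (4 s.f.).
Carrying full precision, 462.49 × 3.8385 = 1775.267865 s; 3.8385 has 5 s.f., so the result keeps min(4, 5) = 4 s.f.
Rounded to 4 significant figures: 1.775 × 10^3 s.

1.775 × 10^3 s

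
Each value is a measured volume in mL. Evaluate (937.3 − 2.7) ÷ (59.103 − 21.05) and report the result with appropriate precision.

24.56

937.3 − 2.7 = 934.6, limited to 1 d.p. → 4 s.f.; 59.103 − 21.05 = 38.053, limited to 2 d.p. → 4 s.f.
Carrying full precision, 934.6 ÷ 38.053 = 24.5604814338…; keep min(4, 4) = 4 s.f.
Rounded to 4 significant figures: 24.56.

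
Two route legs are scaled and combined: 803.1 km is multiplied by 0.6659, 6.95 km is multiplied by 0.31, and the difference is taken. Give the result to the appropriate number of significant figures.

532.6 km

803.1 × 0.6659 = 534.78429 → 534.8 km (4 s.f., last digit at the 10^-1 place).
6.95 × 0.31 = 2.1545 → 2.2 km (2 s.f., last digit at the 10^-1 place).
Difference: 532.62979 km; keep the coarser place, 10^-1.
Result: 532.6 km.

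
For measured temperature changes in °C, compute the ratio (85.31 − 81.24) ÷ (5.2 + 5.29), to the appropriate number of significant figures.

0.388

85.31 − 81.24 = 4.07, limited to 2 d.p. → 3 s.f.; 5.2 + 5.29 = 10.49, limited to 1 d.p. → 3 s.f.
Carrying full precision, 4.07 ÷ 10.49 = 0.387988560534…; keep min(3, 3) = 3 s.f.
Rounded to 3 significant figures: 0.388.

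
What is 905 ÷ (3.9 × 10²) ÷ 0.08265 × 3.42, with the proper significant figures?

96

905 ÷ (3.9 × 10²) ÷ 0.08265 × 3.42 = 96.0212201592…
Multiplication/division keeps the fewest significant figures: 905 → 3 s.f., 3.9 × 10² → 2 s.f., 0.08265 → 4 s.f., 3.42 → 3 s.f.; limit is 2.
Rounded to 2 significant figures: 96.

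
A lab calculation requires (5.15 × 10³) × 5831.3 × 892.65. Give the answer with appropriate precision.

(5.15 × 10³) × 5831.3 × 892.65 = 2.68073462168 × 10^10…
Multiplication/division keeps the fewest significant figures: 5.15 × 10³ → 3 s.f., 5831.3 → 5 s.f., 892.65 → 5 s.f.; limit is 3.
Rounded to 3 significant figures: 2.68 × 10¹⁰.

2.68 × 10¹⁰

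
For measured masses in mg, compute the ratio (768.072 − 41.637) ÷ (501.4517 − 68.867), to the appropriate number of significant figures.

1.67929

768.072 − 41.637 = 726.435, limited to 3 d.p. → 6 s.f.; 501.4517 − 68.867 = 432.5847, limited to 3 d.p. → 6 s.f.
Carrying full precision, 726.435 ÷ 432.5847 = 1.67928962814…; keep min(6, 6) = 6 s.f.
Rounded to 6 significant figures: 1.67929.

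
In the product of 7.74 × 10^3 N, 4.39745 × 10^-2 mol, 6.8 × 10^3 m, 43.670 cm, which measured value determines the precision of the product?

7.74 × 10^3 N → 3 s.f.; 4.39745 × 10^-2 mol → 6 s.f.; 6.8 × 10^3 m → 2 s.f.; 43.670 cm → 5 s.f.
The fewest is 2 significant figures, from 6.8 × 10^3 m.

6.8 × 10^3 m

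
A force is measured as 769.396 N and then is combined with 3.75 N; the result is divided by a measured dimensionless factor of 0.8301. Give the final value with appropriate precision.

769.396 N + 3.75 N = 773.146 N; the sum is limited to 2 decimal places (5 s.f.).
Carrying full precision, 773.146 ÷ 0.8301 = 931.388989278… N; 0.8301 has 4 s.f., so the result keeps min(5, 4) = 4 s.f.
Rounded to 4 significant figures: 931.4 N.

931.4 N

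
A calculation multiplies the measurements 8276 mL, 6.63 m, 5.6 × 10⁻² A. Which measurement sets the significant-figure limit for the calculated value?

8276 mL → 4 s.f.; 6.63 m → 3 s.f.; 5.6 × 10⁻² A → 2 s.f.
The fewest is 2 significant figures, from 5.6 × 10⁻² A.

5.6 × 10⁻² A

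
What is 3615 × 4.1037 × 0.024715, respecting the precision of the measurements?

3615 × 4.1037 × 0.024715 = 366.643947982…
Multiplication/division keeps the fewest significant figures: 3615 → 4 s.f., 4.1037 → 5 s.f., 0.024715 → 5 s.f.; limit is 4.
Rounded to 4 significant figures: 366.6.

366.6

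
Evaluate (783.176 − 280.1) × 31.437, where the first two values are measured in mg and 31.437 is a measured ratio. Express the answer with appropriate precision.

1.582 × 10^4 mg

783.176 mg − 280.1 mg = 503.076 mg; the difference is limited to 1 decimal place (4 s.f.).
Carrying full precision, 503.076 × 31.437 = 15815.200212 mg; 31.437 has 5 s.f., so the result keeps min(4, 5) = 4 s.f.
Rounded to 4 significant figures: 1.582 × 10^4 mg.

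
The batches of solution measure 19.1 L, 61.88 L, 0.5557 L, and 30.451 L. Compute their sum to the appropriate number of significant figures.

112.0 L

19.1 L + 61.88 L + 0.5557 L + 30.451 L = 111.9867 L.
Addition/subtraction keeps the fewest decimal places: 19.1 → 1 decimal place, 61.88 → 2 decimal places, 0.5557 → 4 decimal places, 30.451 → 3 decimal places; limit is 1.
Rounded to 1 decimal place: 112.0 L.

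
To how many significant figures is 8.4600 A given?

5

8.4600: trailing zeros after a decimal point are significant.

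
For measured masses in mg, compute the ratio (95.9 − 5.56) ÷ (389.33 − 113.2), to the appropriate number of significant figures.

0.327

95.9 − 5.56 = 90.34, limited to 1 d.p. → 3 s.f.; 389.33 − 113.2 = 276.13, limited to 1 d.p. → 4 s.f.
Carrying full precision, 90.34 ÷ 276.13 = 0.327164741245…; keep min(3, 4) = 3 s.f.
Rounded to 3 significant figures: 0.327.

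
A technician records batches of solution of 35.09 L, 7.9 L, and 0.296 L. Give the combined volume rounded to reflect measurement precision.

35.09 L + 7.9 L + 0.296 L = 43.286 L.
Addition/subtraction keeps the fewest decimal places: 35.09 → 2 decimal places, 7.9 → 1 decimal place, 0.296 → 3 decimal places; limit is 1.
Rounded to 1 decimal place: 43.3 L.

43.3 L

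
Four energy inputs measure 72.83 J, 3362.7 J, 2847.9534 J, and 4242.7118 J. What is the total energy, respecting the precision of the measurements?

72.83 J + 3362.7 J + 2847.9534 J + 4242.7118 J = 10526.1952 J.
Addition/subtraction keeps the fewest decimal places: 72.83 → 2 decimal places, 3362.7 → 1 decimal place, 2847.9534 → 4 decimal places, 4242.7118 → 4 decimal places; limit is 1.
Rounded to 1 decimal place: 10526.2 J.

10526.2 J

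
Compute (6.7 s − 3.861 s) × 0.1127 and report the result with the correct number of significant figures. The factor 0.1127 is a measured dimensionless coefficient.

0.32 s

6.7 s − 3.861 s = 2.839 s; the difference is limited to 1 decimal place (2 s.f.).
Carrying full precision, 2.839 × 0.1127 = 0.3199553 s; 0.1127 has 4 s.f., so the result keeps min(2, 4) = 2 s.f.
Rounded to 2 significant figures: 0.32 s.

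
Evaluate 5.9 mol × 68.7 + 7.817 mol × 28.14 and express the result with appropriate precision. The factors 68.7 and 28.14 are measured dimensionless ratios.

5.9 × 68.7 = 405.33 → 4.1 × 10^2 mol (2 s.f., last digit at the 10^1 place).
7.817 × 28.14 = 219.97038 → 220.0 mol (4 s.f., last digit at the 10^-1 place).
Sum: 625.30038 mol; keep the coarser place, 10^1.
Result: 6.3 × 10^2 mol.

6.3 × 10^2 mol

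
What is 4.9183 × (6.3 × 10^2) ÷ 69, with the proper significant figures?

45

4.9183 × (6.3 × 10^2) ÷ 69 = 44.9062173913…
Multiplication/division keeps the fewest significant figures: 4.9183 → 5 s.f., 6.3 × 10^2 → 2 s.f., 69 → 2 s.f.; limit is 2.
Rounded to 2 significant figures: 45.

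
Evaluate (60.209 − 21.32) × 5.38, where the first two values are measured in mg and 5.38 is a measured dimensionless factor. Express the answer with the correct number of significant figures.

60.209 mg − 21.32 mg = 38.889 mg; the difference is limited to 2 decimal places (4 s.f.).
Carrying full precision, 38.889 × 5.38 = 209.22282 mg; 5.38 has 3 s.f., so the result keeps min(4, 3) = 3 s.f.
Rounded to 3 significant figures: 209 mg.

209 mg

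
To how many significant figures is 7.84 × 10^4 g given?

3

7.84 × 10^4: in scientific notation every digit of the coefficient is significant.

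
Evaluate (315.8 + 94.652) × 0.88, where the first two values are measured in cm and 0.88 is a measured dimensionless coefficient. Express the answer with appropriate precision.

3.6 × 10² cm

315.8 cm + 94.652 cm = 410.452 cm; the sum is limited to 1 decimal place (4 s.f.).
Carrying full precision, 410.452 × 0.88 = 361.19776 cm; 0.88 has 2 s.f., so the result keeps min(4, 2) = 2 s.f.
Rounded to 2 significant figures: 3.6 × 10² cm.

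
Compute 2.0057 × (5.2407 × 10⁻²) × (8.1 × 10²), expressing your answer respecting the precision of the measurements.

85

2.0057 × (5.2407 × 10⁻²) × (8.1 × 10²) = 85.141303119
Multiplication/division keeps the fewest significant figures: 2.0057 → 5 s.f., 5.2407 × 10⁻² → 5 s.f., 8.1 × 10² → 2 s.f.; limit is 2.
Rounded to 2 significant figures: 85.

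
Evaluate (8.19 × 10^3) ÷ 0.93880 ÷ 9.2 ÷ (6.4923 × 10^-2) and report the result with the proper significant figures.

(8.19 × 10^3) ÷ 0.93880 ÷ 9.2 ÷ (6.4923 × 10^-2) = 14605.7685303…
Multiplication/division keeps the fewest significant figures: 8.19 × 10^3 → 3 s.f., 0.93880 → 5 s.f., 9.2 → 2 s.f., 6.4923 × 10^-2 → 5 s.f.; limit is 2.
Rounded to 2 significant figures: 1.5 × 10^4.

1.5 × 10^4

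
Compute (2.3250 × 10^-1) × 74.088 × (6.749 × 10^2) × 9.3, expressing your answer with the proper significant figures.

(2.3250 × 10^-1) × 74.088 × (6.749 × 10^2) × 9.3 = 108116.805472…
Multiplication/division keeps the fewest significant figures: 2.3250 × 10^-1 → 5 s.f., 74.088 → 5 s.f., 6.749 × 10^2 → 4 s.f., 9.3 → 2 s.f.; limit is 2.
Rounded to 2 significant figures: 1.1 × 10^5.

1.1 × 10^5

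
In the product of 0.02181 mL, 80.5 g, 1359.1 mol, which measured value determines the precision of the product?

80.5 g

0.02181 mL → 4 s.f.; 80.5 g → 3 s.f.; 1359.1 mol → 5 s.f.
The fewest is 3 significant figures, from 80.5 g.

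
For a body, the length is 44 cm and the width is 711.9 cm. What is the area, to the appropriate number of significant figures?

3.1 × 10⁴ cm²

area = 44 cm × 711.9 cm = 31323.6 cm².
44 has 2 significant figures; 711.9 has 4.
Division/multiplication keeps the fewest: 2 significant figures.
Rounded: 3.1 × 10⁴ cm².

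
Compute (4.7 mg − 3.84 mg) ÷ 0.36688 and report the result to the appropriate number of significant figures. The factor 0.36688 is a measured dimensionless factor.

4.7 mg − 3.84 mg = 0.86 mg; the difference is limited to 1 decimal place (1 s.f.).
Carrying full precision, 0.86 ÷ 0.36688 = 2.34409071086… mg; 0.36688 has 5 s.f., so the result keeps min(1, 5) = 1 s.f.
Rounded to 1 significant figure: 2 mg.

2 mg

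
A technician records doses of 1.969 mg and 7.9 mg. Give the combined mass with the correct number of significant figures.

1.969 mg + 7.9 mg = 9.869 mg.
Addition/subtraction keeps the fewest decimal places: 1.969 → 3 decimal places, 7.9 → 1 decimal place; limit is 1.
Rounded to 1 decimal place: 9.9 mg.

9.9 mg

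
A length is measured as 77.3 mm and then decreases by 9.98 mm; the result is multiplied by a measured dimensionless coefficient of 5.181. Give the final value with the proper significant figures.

349 mm

77.3 mm − 9.98 mm = 67.32 mm; the difference is limited to 1 decimal place (3 s.f.).
Carrying full precision, 67.32 × 5.181 = 348.78492 mm; 5.181 has 4 s.f., so the result keeps min(3, 4) = 3 s.f.
Rounded to 3 significant figures: 349 mm.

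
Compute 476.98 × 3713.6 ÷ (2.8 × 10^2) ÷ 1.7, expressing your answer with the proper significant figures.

3.7 × 10^3

476.98 × 3713.6 ÷ (2.8 × 10^2) ÷ 1.7 = 3721.24564706…
Multiplication/division keeps the fewest significant figures: 476.98 → 5 s.f., 3713.6 → 5 s.f., 2.8 × 10^2 → 2 s.f., 1.7 → 2 s.f.; limit is 2.
Rounded to 2 significant figures: 3.7 × 10^3.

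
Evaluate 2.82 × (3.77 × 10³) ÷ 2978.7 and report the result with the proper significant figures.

2.82 × (3.77 × 10³) ÷ 2978.7 = 3.56914090039…
Multiplication/division keeps the fewest significant figures: 2.82 → 3 s.f., 3.77 × 10³ → 3 s.f., 2978.7 → 5 s.f.; limit is 3.
Rounded to 3 significant figures: 3.57.

3.57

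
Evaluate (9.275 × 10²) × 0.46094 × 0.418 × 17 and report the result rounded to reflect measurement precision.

(9.275 × 10²) × 0.46094 × 0.418 × 17 = 3037.9702661
Multiplication/division keeps the fewest significant figures: 9.275 × 10² → 4 s.f., 0.46094 → 5 s.f., 0.418 → 3 s.f., 17 → 2 s.f.; limit is 2.
Rounded to 2 significant figures: 3.0 × 10³.

3.0 × 10³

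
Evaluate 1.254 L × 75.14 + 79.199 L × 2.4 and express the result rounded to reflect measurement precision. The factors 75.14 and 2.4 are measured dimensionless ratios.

1.254 × 75.14 = 94.22556 → 94.23 L (4 s.f., last digit at the 10^-2 place).
79.199 × 2.4 = 190.0776 → 1.9 × 10^2 L (2 s.f., last digit at the 10^1 place).
Sum: 284.30316 L; keep the coarser place, 10^1.
Result: 2.8 × 10^2 L.

2.8 × 10^2 L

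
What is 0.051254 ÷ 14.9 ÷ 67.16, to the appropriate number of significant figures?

0.051254 ÷ 14.9 ÷ 67.16 = 0.0000512189662271…
Multiplication/division keeps the fewest significant figures: 0.051254 → 5 s.f., 14.9 → 3 s.f., 67.16 → 4 s.f.; limit is 3.
Rounded to 3 significant figures: 5.12 × 10⁻⁵.

5.12 × 10⁻⁵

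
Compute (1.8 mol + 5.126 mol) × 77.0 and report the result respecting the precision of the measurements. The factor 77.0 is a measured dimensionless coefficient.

5.3 × 10^2 mol

1.8 mol + 5.126 mol = 6.926 mol; the sum is limited to 1 decimal place (2 s.f.).
Carrying full precision, 6.926 × 77.0 = 533.302 mol; 77.0 has 3 s.f., so the result keeps min(2, 3) = 2 s.f.
Rounded to 2 significant figures: 5.3 × 10^2 mol.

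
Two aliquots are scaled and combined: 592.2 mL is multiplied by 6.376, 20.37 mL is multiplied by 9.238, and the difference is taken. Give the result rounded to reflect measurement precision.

592.2 × 6.376 = 3775.8672 → 3776 mL (4 s.f., last digit at the 10^0 place).
20.37 × 9.238 = 188.17806 → 188.2 mL (4 s.f., last digit at the 10^-1 place).
Difference: 3587.68914 mL; keep the coarser place, 10^0.
Result: 3588 mL.

3588 mL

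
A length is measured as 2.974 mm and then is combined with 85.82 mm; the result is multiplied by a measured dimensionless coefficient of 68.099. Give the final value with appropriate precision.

6047 mm

2.974 mm + 85.82 mm = 88.794 mm; the sum is limited to 2 decimal places (4 s.f.).
Carrying full precision, 88.794 × 68.099 = 6046.782606 mm; 68.099 has 5 s.f., so the result keeps min(4, 5) = 4 s.f.
Rounded to 4 significant figures: 6047 mm.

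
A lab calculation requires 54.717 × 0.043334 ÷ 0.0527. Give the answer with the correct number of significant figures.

45.0

54.717 × 0.043334 ÷ 0.0527 = 44.9925327894…
Multiplication/division keeps the fewest significant figures: 54.717 → 5 s.f., 0.043334 → 5 s.f., 0.0527 → 3 s.f.; limit is 3.
Rounded to 3 significant figures: 45.0.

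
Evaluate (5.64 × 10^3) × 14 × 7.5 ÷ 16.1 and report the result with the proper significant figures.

3.7 × 10^4

(5.64 × 10^3) × 14 × 7.5 ÷ 16.1 = 36782.6086957…
Multiplication/division keeps the fewest significant figures: 5.64 × 10^3 → 3 s.f., 14 → 2 s.f., 7.5 → 2 s.f., 16.1 → 3 s.f.; limit is 2.
Rounded to 2 significant figures: 3.7 × 10^4.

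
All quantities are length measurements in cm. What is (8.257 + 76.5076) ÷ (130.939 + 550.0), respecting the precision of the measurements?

0.1245

8.257 + 76.5076 = 84.7646, limited to 3 d.p. → 5 s.f.; 130.939 + 550.0 = 680.939, limited to 1 d.p. → 4 s.f.
Carrying full precision, 84.7646 ÷ 680.939 = 0.124481928631…; keep min(5, 4) = 4 s.f.
Rounded to 4 significant figures: 0.1245.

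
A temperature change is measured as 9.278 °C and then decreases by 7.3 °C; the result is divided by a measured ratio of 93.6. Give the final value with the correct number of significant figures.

0.021 °C

9.278 °C − 7.3 °C = 1.978 °C; the difference is limited to 1 decimal place (2 s.f.).
Carrying full precision, 1.978 ÷ 93.6 = 0.0211324786325… °C; 93.6 has 3 s.f., so the result keeps min(2, 3) = 2 s.f.
Rounded to 2 significant figures: 0.021 °C.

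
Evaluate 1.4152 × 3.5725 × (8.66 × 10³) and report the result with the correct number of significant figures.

1.4152 × 3.5725 × (8.66 × 10³) = 43783.24532
Multiplication/division keeps the fewest significant figures: 1.4152 → 5 s.f., 3.5725 → 5 s.f., 8.66 × 10³ → 3 s.f.; limit is 3.
Rounded to 3 significant figures: 4.38 × 10⁴.

4.38 × 10⁴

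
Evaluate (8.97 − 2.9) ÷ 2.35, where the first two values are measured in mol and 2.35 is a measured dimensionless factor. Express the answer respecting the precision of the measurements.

8.97 mol − 2.9 mol = 6.07 mol; the difference is limited to 1 decimal place (2 s.f.).
Carrying full precision, 6.07 ÷ 2.35 = 2.5829787234… mol; 2.35 has 3 s.f., so the result keeps min(2, 3) = 2 s.f.
Rounded to 2 significant figures: 2.6 mol.

2.6 mol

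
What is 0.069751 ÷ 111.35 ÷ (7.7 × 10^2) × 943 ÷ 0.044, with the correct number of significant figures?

0.017

0.069751 ÷ 111.35 ÷ (7.7 × 10^2) × 943 ÷ 0.044 = 0.0174352632101…
Multiplication/division keeps the fewest significant figures: 0.069751 → 5 s.f., 111.35 → 5 s.f., 7.7 × 10^2 → 2 s.f., 943 → 3 s.f., 0.044 → 2 s.f.; limit is 2.
Rounded to 2 significant figures: 0.017.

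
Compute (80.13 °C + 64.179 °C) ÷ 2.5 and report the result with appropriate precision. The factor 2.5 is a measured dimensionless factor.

80.13 °C + 64.179 °C = 144.309 °C; the sum is limited to 2 decimal places (5 s.f.).
Carrying full precision, 144.309 ÷ 2.5 = 57.7236 °C; 2.5 has 2 s.f., so the result keeps min(5, 2) = 2 s.f.
Rounded to 2 significant figures: 58 °C.

58 °C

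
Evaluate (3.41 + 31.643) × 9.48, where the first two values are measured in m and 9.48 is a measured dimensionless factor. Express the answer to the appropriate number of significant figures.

3.41 m + 31.643 m = 35.053 m; the sum is limited to 2 decimal places (4 s.f.).
Carrying full precision, 35.053 × 9.48 = 332.30244 m; 9.48 has 3 s.f., so the result keeps min(4, 3) = 3 s.f.
Rounded to 3 significant figures: 332 m.

332 m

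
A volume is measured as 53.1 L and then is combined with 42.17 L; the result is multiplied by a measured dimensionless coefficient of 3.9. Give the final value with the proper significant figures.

53.1 L + 42.17 L = 95.27 L; the sum is limited to 1 decimal place (3 s.f.).
Carrying full precision, 95.27 × 3.9 = 371.553 L; 3.9 has 2 s.f., so the result keeps min(3, 2) = 2 s.f.
Rounded to 2 significant figures: 3.7 × 10^2 L.

3.7 × 10^2 L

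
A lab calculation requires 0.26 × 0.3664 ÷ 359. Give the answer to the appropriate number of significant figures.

2.7 × 10^-4

0.26 × 0.3664 ÷ 359 = 0.000265359331476…
Multiplication/division keeps the fewest significant figures: 0.26 → 2 s.f., 0.3664 → 4 s.f., 359 → 3 s.f.; limit is 2.
Rounded to 2 significant figures: 2.7 × 10^-4.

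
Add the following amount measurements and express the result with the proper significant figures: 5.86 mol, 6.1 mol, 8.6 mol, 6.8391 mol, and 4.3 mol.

31.7 mol

5.86 mol + 6.1 mol + 8.6 mol + 6.8391 mol + 4.3 mol = 31.6991 mol.
Addition/subtraction keeps the fewest decimal places: 5.86 → 2 decimal places, 6.1 → 1 decimal place, 8.6 → 1 decimal place, 6.8391 → 4 decimal places, 4.3 → 1 decimal place; limit is 1.
Rounded to 1 decimal place: 31.7 mol.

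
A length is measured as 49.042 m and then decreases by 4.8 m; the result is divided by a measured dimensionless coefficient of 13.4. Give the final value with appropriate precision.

49.042 m − 4.8 m = 44.242 m; the difference is limited to 1 decimal place (3 s.f.).
Carrying full precision, 44.242 ÷ 13.4 = 3.30164179104… m; 13.4 has 3 s.f., so the result keeps min(3, 3) = 3 s.f.
Rounded to 3 significant figures: 3.30 m.

3.30 m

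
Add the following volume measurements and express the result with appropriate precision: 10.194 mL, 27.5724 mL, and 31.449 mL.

10.194 mL + 27.5724 mL + 31.449 mL = 69.2154 mL.
Addition/subtraction keeps the fewest decimal places: 10.194 → 3 decimal places, 27.5724 → 4 decimal places, 31.449 → 3 decimal places; limit is 3.
Rounded to 3 decimal places: 69.215 mL.

69.215 mL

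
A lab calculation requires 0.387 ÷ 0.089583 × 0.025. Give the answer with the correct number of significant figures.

0.11

0.387 ÷ 0.089583 × 0.025 = 0.108000401862…
Multiplication/division keeps the fewest significant figures: 0.387 → 3 s.f., 0.089583 → 5 s.f., 0.025 → 2 s.f.; limit is 2.
Rounded to 2 significant figures: 0.11.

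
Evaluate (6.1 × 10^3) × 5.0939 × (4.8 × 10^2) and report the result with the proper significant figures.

(6.1 × 10^3) × 5.0939 × (4.8 × 10^2) = 14914939.2
Multiplication/division keeps the fewest significant figures: 6.1 × 10^3 → 2 s.f., 5.0939 → 5 s.f., 4.8 × 10^2 → 2 s.f.; limit is 2.
Rounded to 2 significant figures: 1.5 × 10^7.

1.5 × 10^7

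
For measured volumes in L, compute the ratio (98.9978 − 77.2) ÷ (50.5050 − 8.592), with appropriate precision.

98.9978 − 77.2 = 21.7978, limited to 1 d.p. → 3 s.f.; 50.5050 − 8.592 = 41.9130, limited to 3 d.p. → 5 s.f.
Carrying full precision, 21.7978 ÷ 41.9130 = 0.520072531196…; keep min(3, 5) = 3 s.f.
Rounded to 3 significant figures: 0.520.

0.520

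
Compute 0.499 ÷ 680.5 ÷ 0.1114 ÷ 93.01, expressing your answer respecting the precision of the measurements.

0.499 ÷ 680.5 ÷ 0.1114 ÷ 93.01 = 0.0000707713664254…
Multiplication/division keeps the fewest significant figures: 0.499 → 3 s.f., 680.5 → 4 s.f., 0.1114 → 4 s.f., 93.01 → 4 s.f.; limit is 3.
Rounded to 3 significant figures: 7.08 × 10^-5.

7.08 × 10^-5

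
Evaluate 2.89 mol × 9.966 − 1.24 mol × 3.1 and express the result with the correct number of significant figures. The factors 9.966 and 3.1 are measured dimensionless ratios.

25.0 mol

2.89 × 9.966 = 28.80174 → 28.8 mol (3 s.f., last digit at the 10^-1 place).
1.24 × 3.1 = 3.844 → 3.8 mol (2 s.f., last digit at the 10^-1 place).
Difference: 24.95774 mol; keep the coarser place, 10^-1.
Result: 25.0 mol.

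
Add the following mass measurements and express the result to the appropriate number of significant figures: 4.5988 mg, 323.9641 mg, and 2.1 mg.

4.5988 mg + 323.9641 mg + 2.1 mg = 330.6629 mg.
Addition/subtraction keeps the fewest decimal places: 4.5988 → 4 decimal places, 323.9641 → 4 decimal places, 2.1 → 1 decimal place; limit is 1.
Rounded to 1 decimal place: 330.7 mg.

330.7 mg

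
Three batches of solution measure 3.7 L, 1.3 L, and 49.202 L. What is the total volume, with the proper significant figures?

3.7 L + 1.3 L + 49.202 L = 54.202 L.
Addition/subtraction keeps the fewest decimal places: 3.7 → 1 decimal place, 1.3 → 1 decimal place, 49.202 → 3 decimal places; limit is 1.
Rounded to 1 decimal place: 54.2 L.

54.2 L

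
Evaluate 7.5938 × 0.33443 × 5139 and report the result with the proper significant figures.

1.305 × 10⁴

7.5938 × 0.33443 × 5139 = 13050.9763102…
Multiplication/division keeps the fewest significant figures: 7.5938 → 5 s.f., 0.33443 → 5 s.f., 5139 → 4 s.f.; limit is 4.
Rounded to 4 significant figures: 1.305 × 10⁴.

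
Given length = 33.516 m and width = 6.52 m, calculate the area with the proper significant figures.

219 m²

area = 33.516 m × 6.52 m = 218.52432 m².
33.516 has 5 significant figures; 6.52 has 3.
Division/multiplication keeps the fewest: 3 significant figures.
Rounded: 219 m².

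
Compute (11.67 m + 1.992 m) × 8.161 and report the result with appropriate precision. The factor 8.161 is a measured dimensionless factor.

111.5 m

11.67 m + 1.992 m = 13.662 m; the sum is limited to 2 decimal places (4 s.f.).
Carrying full precision, 13.662 × 8.161 = 111.495582 m; 8.161 has 4 s.f., so the result keeps min(4, 4) = 4 s.f.
Rounded to 4 significant figures: 111.5 m.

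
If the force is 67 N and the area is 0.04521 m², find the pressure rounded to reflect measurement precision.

1.5 × 10³ Pa

pressure = 67 N ÷ 0.04521 m² = 1481.97301482… Pa.
67 has 2 significant figures; 0.04521 has 4.
Division/multiplication keeps the fewest: 2 significant figures.
Rounded: 1.5 × 10³ Pa.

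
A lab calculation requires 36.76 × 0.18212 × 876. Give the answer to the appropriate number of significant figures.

36.76 × 0.18212 × 876 = 5864.5845312
Multiplication/division keeps the fewest significant figures: 36.76 → 4 s.f., 0.18212 → 5 s.f., 876 → 3 s.f.; limit is 3.
Rounded to 3 significant figures: 5.86 × 10^3.

5.86 × 10^3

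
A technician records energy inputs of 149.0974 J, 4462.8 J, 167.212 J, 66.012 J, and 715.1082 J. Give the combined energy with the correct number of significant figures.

149.0974 J + 4462.8 J + 167.212 J + 66.012 J + 715.1082 J = 5560.2296 J.
Addition/subtraction keeps the fewest decimal places: 149.0974 → 4 decimal places, 4462.8 → 1 decimal place, 167.212 → 3 decimal places, 66.012 → 3 decimal places, 715.1082 → 4 decimal places; limit is 1.
Rounded to 1 decimal place: 5.5602 × 10³ J.

5.5602 × 10³ J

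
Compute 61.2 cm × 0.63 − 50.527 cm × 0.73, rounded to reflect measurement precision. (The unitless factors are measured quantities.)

2 cm

61.2 × 0.63 = 38.556 → 39 cm (2 s.f., last digit at the 10^0 place).
50.527 × 0.73 = 36.88471 → 37 cm (2 s.f., last digit at the 10^0 place).
Difference: 1.67129 cm; keep the coarser place, 10^0.
Result: 2 cm.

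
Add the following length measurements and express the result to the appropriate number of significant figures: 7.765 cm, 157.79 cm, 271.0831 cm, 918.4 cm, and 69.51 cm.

1424.5 cm

7.765 cm + 157.79 cm + 271.0831 cm + 918.4 cm + 69.51 cm = 1424.5481 cm.
Addition/subtraction keeps the fewest decimal places: 7.765 → 3 decimal places, 157.79 → 2 decimal places, 271.0831 → 4 decimal places, 918.4 → 1 decimal place, 69.51 → 2 decimal places; limit is 1.
Rounded to 1 decimal place: 1424.5 cm.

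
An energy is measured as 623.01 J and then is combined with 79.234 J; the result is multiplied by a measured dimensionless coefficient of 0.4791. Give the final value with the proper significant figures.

623.01 J + 79.234 J = 702.244 J; the sum is limited to 2 decimal places (5 s.f.).
Carrying full precision, 702.244 × 0.4791 = 336.4451004 J; 0.4791 has 4 s.f., so the result keeps min(5, 4) = 4 s.f.
Rounded to 4 significant figures: 336.4 J.

336.4 J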